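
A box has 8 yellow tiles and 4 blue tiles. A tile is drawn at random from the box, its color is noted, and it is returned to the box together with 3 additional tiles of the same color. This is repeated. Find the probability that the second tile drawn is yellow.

2/3

Condition on the first draw. If first is yellow (prob 8/12), second-yellow has prob (11)/(15); if not (prob 4/12), it has prob 8/(15).
P = (8/12)·(11/15) + (4/12)·(8/15) = 2/3 ≈ 0.6667.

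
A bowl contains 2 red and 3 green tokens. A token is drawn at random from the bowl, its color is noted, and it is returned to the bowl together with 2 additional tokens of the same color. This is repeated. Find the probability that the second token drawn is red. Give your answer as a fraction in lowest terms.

Condition on the first draw. If first is red (prob 2/5), second-red has prob (4)/(7); if not (prob 3/5), it has prob 2/(7).
P = (2/5)·(4/7) + (3/5)·(2/7) = 2/5 ≈ 0.4000.

2/5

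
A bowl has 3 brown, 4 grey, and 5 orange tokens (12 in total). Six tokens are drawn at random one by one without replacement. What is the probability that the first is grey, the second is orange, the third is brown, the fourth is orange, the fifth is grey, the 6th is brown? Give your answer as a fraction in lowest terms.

1/462

Multiply the conditional probability of each draw in order, without replacement, so each draw removes one from its color and from the total.
P = (4/12) · (5/11) · (3/10) · (4/9) · (3/8) · (2/7) = 1/462 ≈ 0.0022.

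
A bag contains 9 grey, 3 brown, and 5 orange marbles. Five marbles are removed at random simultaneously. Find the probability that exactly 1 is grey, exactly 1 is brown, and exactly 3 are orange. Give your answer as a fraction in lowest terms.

135/3094

Unordered draws without replacement: count favorable combinations over C(17,5).
Favorable = C(9,1) · C(3,1) · C(5,3) = 270; total = C(17,5) = 6188.
P = 270/6188 = 135/3094 ≈ 0.0436.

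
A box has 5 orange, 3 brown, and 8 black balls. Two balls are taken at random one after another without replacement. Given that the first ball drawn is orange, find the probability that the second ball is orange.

4/15

After removing 1 orange, the box has 4 orange out of 15 remaining.
P(second is orange | given) = 4/15 ≈ 0.2667.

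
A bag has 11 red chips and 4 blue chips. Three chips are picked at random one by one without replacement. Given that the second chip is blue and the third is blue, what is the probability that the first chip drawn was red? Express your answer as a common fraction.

P(first=red and the second chip is blue and the third is blue) = (11/15)·(4/14)·(3/13) = 22/455.
P(E) = Σ over first color = 22/455 + 4/455 = 2/35.
By Bayes, P(first=red | E) = 22/455 / 2/35 = 11/13 ≈ 0.8462.

11/13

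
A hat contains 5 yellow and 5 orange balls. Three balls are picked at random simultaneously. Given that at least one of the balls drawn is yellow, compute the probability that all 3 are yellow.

1/11

P(all 3 yellow) = C(5,3)/C(10,3) = 1/12; P(at least one yellow) = 1 − C(5,3)/C(10,3) = 11/12.
Since 'all 3 yellow' ⊆ 'at least one yellow', P(all 3 | at least one) = 1/12 / 11/12 = 1/11 ≈ 0.0909.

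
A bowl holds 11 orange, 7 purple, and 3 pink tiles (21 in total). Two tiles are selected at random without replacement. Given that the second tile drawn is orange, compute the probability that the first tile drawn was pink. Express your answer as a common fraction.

3/20

P(first=pink and the second tile drawn is orange) = (3/21)·(11/20) = 11/140.
P(the second tile drawn is orange) = Σ over first color = 11/42 + 11/60 + 11/140 = 11/21.
By Bayes, P(first=pink | the second tile drawn is orange) = 11/140 / 11/21 = 3/20 ≈ 0.1500.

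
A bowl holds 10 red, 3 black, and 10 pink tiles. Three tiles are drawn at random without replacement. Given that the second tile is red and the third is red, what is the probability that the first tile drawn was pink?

10/21

P(first=pink and the second tile is red and the third is red) = (10/23)·(10/22)·(9/21) = 150/1771.
P(E) = Σ over first color = 120/1771 + 45/1771 + 150/1771 = 45/253.
By Bayes, P(first=pink | E) = 150/1771 / 45/253 = 10/21 ≈ 0.4762.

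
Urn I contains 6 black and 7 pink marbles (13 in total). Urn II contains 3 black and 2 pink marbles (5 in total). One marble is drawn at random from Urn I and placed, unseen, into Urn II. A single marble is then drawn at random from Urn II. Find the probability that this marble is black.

15/26

Condition on how many of the transferred marbles are black (from Urn I: 6 black of 13; then Urn II has 6 total).
  0 black: C(6,0)C(7,1)/C(13,1) = 7/13; then P = 3/6
  1 black: C(6,1)C(7,0)/C(13,1) = 6/13; then P = 4/6
P(black from Urn II) = 15/26 ≈ 0.5769.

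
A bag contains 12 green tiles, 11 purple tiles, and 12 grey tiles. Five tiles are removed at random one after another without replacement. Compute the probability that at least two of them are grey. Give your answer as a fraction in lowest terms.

2399/4216

Sum the hypergeometric tail for j = 2,…,5 grey tiles.
Favorable = C(12,2)·C(23,3) + C(12,3)·C(23,2) + C(12,4)·C(23,1) + C(12,5)·C(23,0) = 184723; total = C(35,5) = 324632.
P = 184723/324632 = 2399/4216 ≈ 0.5690.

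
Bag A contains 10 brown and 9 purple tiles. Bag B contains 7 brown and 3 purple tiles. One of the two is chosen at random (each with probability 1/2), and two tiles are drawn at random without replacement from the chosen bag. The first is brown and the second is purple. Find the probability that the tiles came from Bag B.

P(E | Bag A) = 5/19; P(E | Bag B) = 7/30.
P(E) = 1/2·5/19 + 1/2·7/30 = 283/1140.
By Bayes' rule, P(Bag B | E) = 7/60 / 283/1140 = 133/283 ≈ 0.4700.

133/283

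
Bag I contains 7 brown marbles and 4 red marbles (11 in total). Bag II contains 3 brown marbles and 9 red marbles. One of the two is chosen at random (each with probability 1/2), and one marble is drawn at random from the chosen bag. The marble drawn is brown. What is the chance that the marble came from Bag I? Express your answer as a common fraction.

P(brown | Bag I) = 7/11; P(brown | Bag II) = 1/4.
P(brown) = 1/2·7/11 + 1/2·1/4 = 39/88.
By Bayes' rule, P(Bag I | brown) = 7/22 / 39/88 = 28/39 ≈ 0.7179.

28/39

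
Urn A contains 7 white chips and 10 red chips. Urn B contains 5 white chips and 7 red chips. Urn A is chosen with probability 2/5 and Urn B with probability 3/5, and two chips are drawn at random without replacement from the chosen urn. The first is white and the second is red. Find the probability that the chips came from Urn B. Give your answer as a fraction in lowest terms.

P(E | Urn A) = 35/136; P(E | Urn B) = 35/132.
P(E) = 2/5·35/136 + 3/5·35/132 = 49/187.
By Bayes' rule, P(Urn B | E) = 7/44 / 49/187 = 17/28 ≈ 0.6071.

17/28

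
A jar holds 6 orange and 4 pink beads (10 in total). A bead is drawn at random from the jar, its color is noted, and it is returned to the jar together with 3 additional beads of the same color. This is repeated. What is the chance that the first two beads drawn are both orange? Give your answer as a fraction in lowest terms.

After a orange draw the jar holds 9 orange out of 13.
P = (6/10)·(9/13) = 27/65 ≈ 0.4154.

27/65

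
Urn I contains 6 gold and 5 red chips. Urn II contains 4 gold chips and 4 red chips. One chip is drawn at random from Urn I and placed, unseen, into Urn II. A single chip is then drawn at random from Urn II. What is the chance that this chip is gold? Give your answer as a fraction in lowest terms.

50/99

Condition on how many of the transferred chips are gold (from Urn I: 6 gold of 11; then Urn II has 9 total).
  0 gold: C(6,0)C(5,1)/C(11,1) = 5/11; then P = 4/9
  1 gold: C(6,1)C(5,0)/C(11,1) = 6/11; then P = 5/9
P(gold from Urn II) = 50/99 ≈ 0.5051.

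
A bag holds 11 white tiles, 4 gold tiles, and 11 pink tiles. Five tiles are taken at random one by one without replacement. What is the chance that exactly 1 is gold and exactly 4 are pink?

6/299

Unordered draws without replacement: count favorable combinations over C(26,5).
Favorable = C(11,0) · C(4,1) · C(11,4) = 1320; total = C(26,5) = 65780.
P = 1320/65780 = 6/299 ≈ 0.0201.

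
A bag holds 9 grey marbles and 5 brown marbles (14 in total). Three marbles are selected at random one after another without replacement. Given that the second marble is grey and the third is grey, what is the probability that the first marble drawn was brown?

5/12

P(first=brown and the second marble is grey and the third is grey) = (5/14)·(9/13)·(8/12) = 15/91.
P(E) = Σ over first color = 3/13 + 15/91 = 36/91.
By Bayes, P(first=brown | E) = 15/91 / 36/91 = 5/12 ≈ 0.4167.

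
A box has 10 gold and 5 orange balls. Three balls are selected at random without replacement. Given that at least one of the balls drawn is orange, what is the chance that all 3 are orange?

P(all 3 orange) = C(5,3)/C(15,3) = 2/91; P(at least one orange) = 1 − C(10,3)/C(15,3) = 67/91.
Since 'all 3 orange' ⊆ 'at least one orange', P(all 3 | at least one) = 2/91 / 67/91 = 2/67 ≈ 0.0299.

2/67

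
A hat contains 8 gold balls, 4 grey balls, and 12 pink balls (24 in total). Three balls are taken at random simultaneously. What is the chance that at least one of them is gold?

Use the complement: P(at least one gold) = 1 − P(no gold).
P(none) = C(16,3)/C(24,3) = 560/2024.
So P = 1 − 560/2024 = 183/253 ≈ 0.7233.

183/253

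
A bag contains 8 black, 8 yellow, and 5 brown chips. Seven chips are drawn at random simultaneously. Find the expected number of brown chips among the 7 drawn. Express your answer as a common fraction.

5/3

By linearity of expectation, E[X] = Σ P(draw i is brown); by symmetry each draw (even without replacement) has P(brown) = 5/21.
E[X] = 7 · 5/21 = 5/3 ≈ 1.6667.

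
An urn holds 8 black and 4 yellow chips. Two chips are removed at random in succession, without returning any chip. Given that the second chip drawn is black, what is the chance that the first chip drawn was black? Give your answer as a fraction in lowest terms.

7/11

P(first=black and the second chip drawn is black) = (8/12)·(7/11) = 14/33.
P(the second chip drawn is black) = Σ over first color = 14/33 + 8/33 = 2/3.
By Bayes, P(first=black | the second chip drawn is black) = 14/33 / 2/3 = 7/11 ≈ 0.6364.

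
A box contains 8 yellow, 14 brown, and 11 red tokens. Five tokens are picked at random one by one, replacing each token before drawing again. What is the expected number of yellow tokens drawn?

40/33

By linearity of expectation, E[X] = Σ P(draw i is yellow); each independent draw has P(yellow) = 8/33.
E[X] = 5 · 8/33 = 40/33 ≈ 1.2121.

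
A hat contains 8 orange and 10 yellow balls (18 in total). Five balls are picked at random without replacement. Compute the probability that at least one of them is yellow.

152/153

Use the complement: P(at least one yellow) = 1 − P(no yellow).
P(none) = C(8,5)/C(18,5) = 56/8568.
So P = 1 − 56/8568 = 152/153 ≈ 0.9935.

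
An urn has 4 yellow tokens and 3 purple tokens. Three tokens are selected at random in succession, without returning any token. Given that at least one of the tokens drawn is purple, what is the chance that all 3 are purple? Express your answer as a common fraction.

P(all 3 purple) = C(3,3)/C(7,3) = 1/35; P(at least one purple) = 1 − C(4,3)/C(7,3) = 31/35.
Since 'all 3 purple' ⊆ 'at least one purple', P(all 3 | at least one) = 1/35 / 31/35 = 1/31 ≈ 0.0323.

1/31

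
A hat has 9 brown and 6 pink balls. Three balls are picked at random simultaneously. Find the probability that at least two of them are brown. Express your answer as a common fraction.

Sum the hypergeometric tail for j = 2,…,3 brown balls.
Favorable = C(9,2)·C(6,1) + C(9,3)·C(6,0) = 300; total = C(15,3) = 455.
P = 300/455 = 60/91 ≈ 0.6593.

60/91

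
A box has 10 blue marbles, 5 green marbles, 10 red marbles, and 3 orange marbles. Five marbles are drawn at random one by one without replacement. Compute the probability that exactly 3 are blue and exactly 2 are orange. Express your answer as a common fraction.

1/273

Unordered draws without replacement: count favorable combinations over C(28,5).
Favorable = C(10,3) · C(5,0) · C(10,0) · C(3,2) = 360; total = C(28,5) = 98280.
P = 360/98280 = 1/273 ≈ 0.0037.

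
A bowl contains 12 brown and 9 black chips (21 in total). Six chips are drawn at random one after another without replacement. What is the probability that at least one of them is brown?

Use the complement: P(at least one brown) = 1 − P(no brown).
P(none) = C(9,6)/C(21,6) = 84/54264.
So P = 1 − 84/54264 = 645/646 ≈ 0.9985.

645/646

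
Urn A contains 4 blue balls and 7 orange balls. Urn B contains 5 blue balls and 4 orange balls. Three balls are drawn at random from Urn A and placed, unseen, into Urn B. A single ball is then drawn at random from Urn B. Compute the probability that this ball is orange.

65/132

Condition on how many of the transferred balls are orange (from Urn A: 7 orange of 11; then Urn B has 12 total).
  0 orange: C(7,0)C(4,3)/C(11,3) = 4/165; then P = 4/12
  1 orange: C(7,1)C(4,2)/C(11,3) = 14/55; then P = 5/12
  2 orange: C(7,2)C(4,1)/C(11,3) = 28/55; then P = 6/12
  3 orange: C(7,3)C(4,0)/C(11,3) = 7/33; then P = 7/12
P(orange from Urn B) = 65/132 ≈ 0.4924.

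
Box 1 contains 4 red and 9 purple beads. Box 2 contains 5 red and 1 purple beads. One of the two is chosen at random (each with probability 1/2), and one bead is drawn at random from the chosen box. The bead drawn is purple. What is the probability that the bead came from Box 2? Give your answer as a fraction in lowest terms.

13/67

P(purple | Box 1) = 9/13; P(purple | Box 2) = 1/6.
P(purple) = 1/2·9/13 + 1/2·1/6 = 67/156.
By Bayes' rule, P(Box 2 | purple) = 1/12 / 67/156 = 13/67 ≈ 0.1940.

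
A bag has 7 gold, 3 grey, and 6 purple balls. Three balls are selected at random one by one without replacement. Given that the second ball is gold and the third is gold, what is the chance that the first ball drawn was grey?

3/14

P(first=grey and the second ball is gold and the third is gold) = (3/16)·(7/15)·(6/14) = 3/80.
P(E) = Σ over first color = 1/16 + 3/80 + 3/40 = 7/40.
By Bayes, P(first=grey | E) = 3/80 / 7/40 = 3/14 ≈ 0.2143.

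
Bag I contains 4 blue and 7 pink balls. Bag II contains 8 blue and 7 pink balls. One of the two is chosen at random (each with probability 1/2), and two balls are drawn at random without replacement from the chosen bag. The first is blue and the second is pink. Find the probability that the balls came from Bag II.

P(E | Bag I) = 14/55; P(E | Bag II) = 4/15.
P(E) = 1/2·14/55 + 1/2·4/15 = 43/165.
By Bayes' rule, P(Bag II | E) = 2/15 / 43/165 = 22/43 ≈ 0.5116.

22/43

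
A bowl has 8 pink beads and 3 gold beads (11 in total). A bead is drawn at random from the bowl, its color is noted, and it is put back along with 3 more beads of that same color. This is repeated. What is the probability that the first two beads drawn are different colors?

Either gold then pink, or pink then gold; after the first draw the total is 14.
P = (3/11)·(8/14) + (8/11)·(3/14) = 24/77 ≈ 0.3117.

24/77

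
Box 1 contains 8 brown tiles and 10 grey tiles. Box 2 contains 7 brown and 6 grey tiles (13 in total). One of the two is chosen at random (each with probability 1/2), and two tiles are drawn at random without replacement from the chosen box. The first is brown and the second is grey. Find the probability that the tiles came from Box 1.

P(E | Box 1) = 40/153; P(E | Box 2) = 7/26.
P(E) = 1/2·40/153 + 1/2·7/26 = 2111/7956.
By Bayes' rule, P(Box 1 | E) = 20/153 / 2111/7956 = 1040/2111 ≈ 0.4927.

1040/2111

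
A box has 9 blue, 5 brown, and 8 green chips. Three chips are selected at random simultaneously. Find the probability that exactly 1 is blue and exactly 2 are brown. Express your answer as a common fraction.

9/154

Unordered draws without replacement: count favorable combinations over C(22,3).
Favorable = C(9,1) · C(5,2) · C(8,0) = 90; total = C(22,3) = 1540.
P = 90/1540 = 9/154 ≈ 0.0584.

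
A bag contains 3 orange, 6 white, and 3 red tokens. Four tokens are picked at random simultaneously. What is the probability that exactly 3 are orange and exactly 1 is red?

Unordered draws without replacement: count favorable combinations over C(12,4).
Favorable = C(3,3) · C(6,0) · C(3,1) = 3; total = C(12,4) = 495.
P = 3/495 = 1/165 ≈ 0.0061.

1/165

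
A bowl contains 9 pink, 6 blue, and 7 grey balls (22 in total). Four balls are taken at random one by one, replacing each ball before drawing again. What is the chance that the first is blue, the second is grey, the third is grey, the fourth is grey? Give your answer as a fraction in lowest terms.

1029/117128

Multiply the conditional probability of each draw in order, with replacement (the composition resets each draw).
P = (6/22) · (7/22) · (7/22) · (7/22) = 1029/117128 ≈ 0.0088.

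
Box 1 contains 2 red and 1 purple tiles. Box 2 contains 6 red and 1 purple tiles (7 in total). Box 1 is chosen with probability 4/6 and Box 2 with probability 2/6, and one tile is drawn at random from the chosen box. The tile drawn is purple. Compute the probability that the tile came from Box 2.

P(purple | Box 1) = 1/3; P(purple | Box 2) = 1/7.
P(purple) = 2/3·1/3 + 1/3·1/7 = 17/63.
By Bayes' rule, P(Box 2 | purple) = 1/21 / 17/63 = 3/17 ≈ 0.1765.

3/17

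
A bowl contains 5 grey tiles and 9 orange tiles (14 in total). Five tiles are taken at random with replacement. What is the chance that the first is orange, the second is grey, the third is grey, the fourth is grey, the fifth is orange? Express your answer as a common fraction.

10125/537824

Multiply the conditional probability of each draw in order, with replacement (the composition resets each draw).
P = (9/14) · (5/14) · (5/14) · (5/14) · (9/14) = 10125/537824 ≈ 0.0188.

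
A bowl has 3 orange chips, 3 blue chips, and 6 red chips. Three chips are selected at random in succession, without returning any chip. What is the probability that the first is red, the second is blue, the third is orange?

Multiply the conditional probability of each draw in order, without replacement, so each draw removes one from its color and from the total.
P = (6/12) · (3/11) · (3/10) = 9/220 ≈ 0.0409.

9/220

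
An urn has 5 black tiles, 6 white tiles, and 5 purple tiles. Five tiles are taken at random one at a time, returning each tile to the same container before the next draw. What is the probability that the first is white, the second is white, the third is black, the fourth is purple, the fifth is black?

1125/262144

Multiply the conditional probability of each draw in order, with replacement (the composition resets each draw).
P = (6/16) · (6/16) · (5/16) · (5/16) · (5/16) = 1125/262144 ≈ 0.0043.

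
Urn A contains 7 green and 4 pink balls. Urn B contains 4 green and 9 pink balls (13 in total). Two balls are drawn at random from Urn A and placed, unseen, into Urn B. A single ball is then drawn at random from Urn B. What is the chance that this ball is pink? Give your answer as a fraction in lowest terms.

Condition on how many of the transferred balls are pink (from Urn A: 4 pink of 11; then Urn B has 15 total).
  0 pink: C(4,0)C(7,2)/C(11,2) = 21/55; then P = 9/15
  1 pink: C(4,1)C(7,1)/C(11,2) = 28/55; then P = 10/15
  2 pink: C(4,2)C(7,0)/C(11,2) = 6/55; then P = 11/15
P(pink from Urn B) = 107/165 ≈ 0.6485.

107/165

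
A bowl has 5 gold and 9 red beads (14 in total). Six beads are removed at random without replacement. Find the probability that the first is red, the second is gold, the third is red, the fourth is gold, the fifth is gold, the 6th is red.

2/143

Multiply the conditional probability of each draw in order, without replacement, so each draw removes one from its color and from the total.
P = (9/14) · (5/13) · (8/12) · (4/11) · (3/10) · (7/9) = 2/143 ≈ 0.0140.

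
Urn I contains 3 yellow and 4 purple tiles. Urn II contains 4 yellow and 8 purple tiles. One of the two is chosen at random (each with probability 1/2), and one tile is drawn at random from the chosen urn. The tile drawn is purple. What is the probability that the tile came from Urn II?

P(purple | Urn I) = 4/7; P(purple | Urn II) = 2/3.
P(purple) = 1/2·4/7 + 1/2·2/3 = 13/21.
By Bayes' rule, P(Urn II | purple) = 1/3 / 13/21 = 7/13 ≈ 0.5385.

7/13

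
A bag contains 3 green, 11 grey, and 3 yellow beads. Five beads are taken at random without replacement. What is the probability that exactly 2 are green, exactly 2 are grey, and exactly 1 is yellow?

Unordered draws without replacement: count favorable combinations over C(17,5).
Favorable = C(3,2) · C(11,2) · C(3,1) = 495; total = C(17,5) = 6188.
P = 495/6188 = 495/6188 ≈ 0.0800.

495/6188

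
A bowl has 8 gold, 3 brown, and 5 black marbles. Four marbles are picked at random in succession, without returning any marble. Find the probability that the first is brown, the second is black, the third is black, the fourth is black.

3/728

Multiply the conditional probability of each draw in order, without replacement, so each draw removes one from its color and from the total.
P = (3/16) · (5/15) · (4/14) · (3/13) = 3/728 ≈ 0.0041.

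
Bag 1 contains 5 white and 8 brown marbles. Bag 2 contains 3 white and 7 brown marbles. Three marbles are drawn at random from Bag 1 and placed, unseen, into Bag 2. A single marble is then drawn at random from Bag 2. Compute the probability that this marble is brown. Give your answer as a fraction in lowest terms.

115/169

Condition on how many of the transferred marbles are brown (from Bag 1: 8 brown of 13; then Bag 2 has 13 total).
  0 brown: C(8,0)C(5,3)/C(13,3) = 5/143; then P = 7/13
  1 brown: C(8,1)C(5,2)/C(13,3) = 40/143; then P = 8/13
  2 brown: C(8,2)C(5,1)/C(13,3) = 70/143; then P = 9/13
  3 brown: C(8,3)C(5,0)/C(13,3) = 28/143; then P = 10/13
P(brown from Bag 2) = 115/169 ≈ 0.6805.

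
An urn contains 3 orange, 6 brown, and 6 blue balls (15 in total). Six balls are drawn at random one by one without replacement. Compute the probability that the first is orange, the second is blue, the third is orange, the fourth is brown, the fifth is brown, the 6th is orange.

3/10010

Multiply the conditional probability of each draw in order, without replacement, so each draw removes one from its color and from the total.
P = (3/15) · (6/14) · (2/13) · (6/12) · (5/11) · (1/10) = 3/10010 ≈ 0.0003.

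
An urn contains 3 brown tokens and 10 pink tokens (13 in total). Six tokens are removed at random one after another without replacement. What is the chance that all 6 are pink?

Multiply the conditional probability of each draw in order, without replacement, so each draw removes one from its color and from the total.
P = (10/13) · (9/12) · (8/11) · (7/10) · (6/9) · (5/8) = 35/286 ≈ 0.1224.

35/286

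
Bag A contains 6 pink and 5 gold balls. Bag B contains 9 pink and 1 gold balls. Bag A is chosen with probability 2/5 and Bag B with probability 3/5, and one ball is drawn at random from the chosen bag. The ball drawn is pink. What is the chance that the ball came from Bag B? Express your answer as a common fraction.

P(pink | Bag A) = 6/11; P(pink | Bag B) = 9/10.
P(pink) = 2/5·6/11 + 3/5·9/10 = 417/550.
By Bayes' rule, P(Bag B | pink) = 27/50 / 417/550 = 99/139 ≈ 0.7122.

99/139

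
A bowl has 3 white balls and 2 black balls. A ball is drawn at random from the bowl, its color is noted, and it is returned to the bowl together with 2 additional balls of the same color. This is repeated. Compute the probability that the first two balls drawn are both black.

8/35

After a black draw the bowl holds 4 black out of 7.
P = (2/5)·(4/7) = 8/35 ≈ 0.2286.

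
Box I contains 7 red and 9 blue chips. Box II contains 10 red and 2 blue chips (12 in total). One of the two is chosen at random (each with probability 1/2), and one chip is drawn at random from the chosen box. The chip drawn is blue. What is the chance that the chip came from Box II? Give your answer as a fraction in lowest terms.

8/35

P(blue | Box I) = 9/16; P(blue | Box II) = 1/6.
P(blue) = 1/2·9/16 + 1/2·1/6 = 35/96.
By Bayes' rule, P(Box II | blue) = 1/12 / 35/96 = 8/35 ≈ 0.2286.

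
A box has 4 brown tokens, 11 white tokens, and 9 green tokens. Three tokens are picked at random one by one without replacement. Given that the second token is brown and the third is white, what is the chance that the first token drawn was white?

P(first=white and the second token is brown and the third is white) = (11/24)·(4/23)·(10/22) = 5/138.
P(E) = Σ over first color = 1/92 + 5/138 + 3/92 = 11/138.
By Bayes, P(first=white | E) = 5/138 / 11/138 = 5/11 ≈ 0.4545.

5/11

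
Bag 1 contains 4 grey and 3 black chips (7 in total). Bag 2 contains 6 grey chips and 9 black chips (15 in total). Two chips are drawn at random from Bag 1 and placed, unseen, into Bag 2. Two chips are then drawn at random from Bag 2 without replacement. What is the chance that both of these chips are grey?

155/952

Condition on how many of the transferred chips are grey (from Bag 1: 4 grey of 7; then Bag 2 has 17 total).
  0 grey: C(4,0)C(3,2)/C(7,2) = 1/7; then P = C(6,2)/C(17,2) = 15/136
  1 grey: C(4,1)C(3,1)/C(7,2) = 4/7; then P = C(7,2)/C(17,2) = 21/136
  2 grey: C(4,2)C(3,0)/C(7,2) = 2/7; then P = C(8,2)/C(17,2) = 7/34
P(both grey) = 155/952 ≈ 0.1628.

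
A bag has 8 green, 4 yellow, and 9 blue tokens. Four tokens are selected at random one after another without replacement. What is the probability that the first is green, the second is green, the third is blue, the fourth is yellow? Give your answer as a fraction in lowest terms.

Multiply the conditional probability of each draw in order, without replacement, so each draw removes one from its color and from the total.
P = (8/21) · (7/20) · (9/19) · (4/18) = 4/285 ≈ 0.0140.

4/285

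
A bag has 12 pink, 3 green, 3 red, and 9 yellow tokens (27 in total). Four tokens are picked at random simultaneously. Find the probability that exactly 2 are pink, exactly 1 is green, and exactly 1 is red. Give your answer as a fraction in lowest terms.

11/325

Unordered draws without replacement: count favorable combinations over C(27,4).
Favorable = C(12,2) · C(3,1) · C(3,1) · C(9,0) = 594; total = C(27,4) = 17550.
P = 594/17550 = 11/325 ≈ 0.0338.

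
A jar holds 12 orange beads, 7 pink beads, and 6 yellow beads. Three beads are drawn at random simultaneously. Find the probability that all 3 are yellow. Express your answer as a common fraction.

Unordered draws without replacement: count favorable combinations over C(25,3).
Favorable = C(12,0) · C(7,0) · C(6,3) = 20; total = C(25,3) = 2300.
P = 20/2300 = 1/115 ≈ 0.0087.

1/115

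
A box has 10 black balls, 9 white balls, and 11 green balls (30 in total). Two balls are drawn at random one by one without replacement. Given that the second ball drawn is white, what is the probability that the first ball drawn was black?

P(first=black and the second ball drawn is white) = (10/30)·(9/29) = 3/29.
P(the second ball drawn is white) = Σ over first color = 3/29 + 12/145 + 33/290 = 3/10.
By Bayes, P(first=black | the second ball drawn is white) = 3/29 / 3/10 = 10/29 ≈ 0.3448.

10/29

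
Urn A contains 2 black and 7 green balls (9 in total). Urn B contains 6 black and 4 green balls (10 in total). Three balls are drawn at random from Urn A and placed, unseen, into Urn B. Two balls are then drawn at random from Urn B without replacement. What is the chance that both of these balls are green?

205/936

Condition on how many of the transferred balls are green (from Urn A: 7 green of 9; then Urn B has 13 total).
  1 green: C(7,1)C(2,2)/C(9,3) = 1/12; then P = C(5,2)/C(13,2) = 5/39
  2 green: C(7,2)C(2,1)/C(9,3) = 1/2; then P = C(6,2)/C(13,2) = 5/26
  3 green: C(7,3)C(2,0)/C(9,3) = 5/12; then P = C(7,2)/C(13,2) = 7/26
P(both green) = 205/936 ≈ 0.2190.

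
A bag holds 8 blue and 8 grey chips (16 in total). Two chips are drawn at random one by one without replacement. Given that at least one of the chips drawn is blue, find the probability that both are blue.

7/23

P(both blue) = C(8,2)/C(16,2) = 7/30; P(at least one blue) = 1 − C(8,2)/C(16,2) = 23/30.
Since 'both blue' ⊆ 'at least one blue', P(both | at least one) = 7/30 / 23/30 = 7/23 ≈ 0.3043.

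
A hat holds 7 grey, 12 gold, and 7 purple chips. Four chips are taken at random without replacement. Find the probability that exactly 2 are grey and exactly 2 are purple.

441/14950

Unordered draws without replacement: count favorable combinations over C(26,4).
Favorable = C(7,2) · C(12,0) · C(7,2) = 441; total = C(26,4) = 14950.
P = 441/14950 = 441/14950 ≈ 0.0295.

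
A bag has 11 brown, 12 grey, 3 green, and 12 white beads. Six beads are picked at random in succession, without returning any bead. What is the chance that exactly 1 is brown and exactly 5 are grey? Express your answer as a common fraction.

Unordered draws without replacement: count favorable combinations over C(38,6).
Favorable = C(11,1) · C(12,5) · C(3,0) · C(12,0) = 8712; total = C(38,6) = 2760681.
P = 8712/2760681 = 264/83657 ≈ 0.0032.

264/83657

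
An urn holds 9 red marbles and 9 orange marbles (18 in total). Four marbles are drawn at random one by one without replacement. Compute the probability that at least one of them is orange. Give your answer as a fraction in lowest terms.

163/170

Use the complement: P(at least one orange) = 1 − P(no orange).
P(none) = C(9,4)/C(18,4) = 126/3060.
So P = 1 − 126/3060 = 163/170 ≈ 0.9588.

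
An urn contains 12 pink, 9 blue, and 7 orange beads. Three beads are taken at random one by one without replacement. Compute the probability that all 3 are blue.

Unordered draws without replacement: count favorable combinations over C(28,3).
Favorable = C(12,0) · C(9,3) · C(7,0) = 84; total = C(28,3) = 3276.
P = 84/3276 = 1/39 ≈ 0.0256.

1/39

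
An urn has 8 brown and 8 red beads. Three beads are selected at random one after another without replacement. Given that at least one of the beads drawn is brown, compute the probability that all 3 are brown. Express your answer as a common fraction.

P(all 3 brown) = C(8,3)/C(16,3) = 1/10; P(at least one brown) = 1 − C(8,3)/C(16,3) = 9/10.
Since 'all 3 brown' ⊆ 'at least one brown', P(all 3 | at least one) = 1/10 / 9/10 = 1/9 ≈ 0.1111.

1/9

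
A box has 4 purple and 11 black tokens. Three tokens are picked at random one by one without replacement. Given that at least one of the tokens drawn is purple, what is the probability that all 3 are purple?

2/145

P(all 3 purple) = C(4,3)/C(15,3) = 4/455; P(at least one purple) = 1 − C(11,3)/C(15,3) = 58/91.
Since 'all 3 purple' ⊆ 'at least one purple', P(all 3 | at least one) = 4/455 / 58/91 = 2/145 ≈ 0.0138.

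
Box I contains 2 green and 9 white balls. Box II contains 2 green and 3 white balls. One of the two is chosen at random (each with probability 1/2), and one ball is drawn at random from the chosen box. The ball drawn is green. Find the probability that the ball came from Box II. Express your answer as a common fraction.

P(green | Box I) = 2/11; P(green | Box II) = 2/5.
P(green) = 1/2·2/11 + 1/2·2/5 = 16/55.
By Bayes' rule, P(Box II | green) = 1/5 / 16/55 = 11/16 ≈ 0.6875.

11/16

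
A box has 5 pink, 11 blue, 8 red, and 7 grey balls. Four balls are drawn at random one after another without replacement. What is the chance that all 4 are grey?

1/899

Unordered draws without replacement: count favorable combinations over C(31,4).
Favorable = C(5,0) · C(11,0) · C(8,0) · C(7,4) = 35; total = C(31,4) = 31465.
P = 35/31465 = 1/899 ≈ 0.0011.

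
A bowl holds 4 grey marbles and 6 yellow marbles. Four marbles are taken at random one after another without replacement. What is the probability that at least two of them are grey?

23/42

Sum the hypergeometric tail for j = 2,…,4 grey marbles.
Favorable = C(4,2)·C(6,2) + C(4,3)·C(6,1) + C(4,4)·C(6,0) = 115; total = C(10,4) = 210.
P = 115/210 = 23/42 ≈ 0.5476.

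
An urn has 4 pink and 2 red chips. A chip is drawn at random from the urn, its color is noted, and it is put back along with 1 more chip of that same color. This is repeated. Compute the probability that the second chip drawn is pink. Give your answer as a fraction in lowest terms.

Condition on the first draw. If first is pink (prob 4/6), second-pink has prob (5)/(7); if not (prob 2/6), it has prob 4/(7).
P = (4/6)·(5/7) + (2/6)·(4/7) = 2/3 ≈ 0.6667.

2/3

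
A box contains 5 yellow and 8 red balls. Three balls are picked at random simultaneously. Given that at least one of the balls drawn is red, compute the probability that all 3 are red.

14/69

P(all 3 red) = C(8,3)/C(13,3) = 28/143; P(at least one red) = 1 − C(5,3)/C(13,3) = 138/143.
Since 'all 3 red' ⊆ 'at least one red', P(all 3 | at least one) = 28/143 / 138/143 = 14/69 ≈ 0.2029.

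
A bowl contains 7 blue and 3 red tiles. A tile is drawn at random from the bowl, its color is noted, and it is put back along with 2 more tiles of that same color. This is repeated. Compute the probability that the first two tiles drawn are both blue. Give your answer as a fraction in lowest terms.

After a blue draw the bowl holds 9 blue out of 12.
P = (7/10)·(9/12) = 21/40 ≈ 0.5250.

21/40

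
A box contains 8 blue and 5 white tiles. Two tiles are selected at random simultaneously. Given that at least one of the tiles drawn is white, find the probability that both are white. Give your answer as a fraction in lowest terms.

P(both white) = C(5,2)/C(13,2) = 5/39; P(at least one white) = 1 − C(8,2)/C(13,2) = 25/39.
Since 'both white' ⊆ 'at least one white', P(both | at least one) = 5/39 / 25/39 = 1/5 ≈ 0.2000.

1/5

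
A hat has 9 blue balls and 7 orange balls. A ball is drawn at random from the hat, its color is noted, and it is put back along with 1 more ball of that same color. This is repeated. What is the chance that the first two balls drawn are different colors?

63/136

Either blue then orange, or orange then blue; after the first draw the total is 17.
P = (9/16)·(7/17) + (7/16)·(9/17) = 63/136 ≈ 0.4632.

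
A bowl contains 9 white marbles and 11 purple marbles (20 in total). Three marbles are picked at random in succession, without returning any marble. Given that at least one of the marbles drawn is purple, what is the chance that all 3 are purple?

5/32

P(all 3 purple) = C(11,3)/C(20,3) = 11/76; P(at least one purple) = 1 − C(9,3)/C(20,3) = 88/95.
Since 'all 3 purple' ⊆ 'at least one purple', P(all 3 | at least one) = 11/76 / 88/95 = 5/32 ≈ 0.1562.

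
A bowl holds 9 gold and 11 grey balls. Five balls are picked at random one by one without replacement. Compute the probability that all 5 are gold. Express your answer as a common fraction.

Unordered draws without replacement: count favorable combinations over C(20,5).
Favorable = C(9,5) · C(11,0) = 126; total = C(20,5) = 15504.
P = 126/15504 = 21/2584 ≈ 0.0081.

21/2584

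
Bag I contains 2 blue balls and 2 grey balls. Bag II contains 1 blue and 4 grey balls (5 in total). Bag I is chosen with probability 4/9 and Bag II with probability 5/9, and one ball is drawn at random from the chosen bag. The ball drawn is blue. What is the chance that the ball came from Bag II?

1/3

P(blue | Bag I) = 1/2; P(blue | Bag II) = 1/5.
P(blue) = 4/9·1/2 + 5/9·1/5 = 1/3.
By Bayes' rule, P(Bag II | blue) = 1/9 / 1/3 = 1/3 ≈ 0.3333.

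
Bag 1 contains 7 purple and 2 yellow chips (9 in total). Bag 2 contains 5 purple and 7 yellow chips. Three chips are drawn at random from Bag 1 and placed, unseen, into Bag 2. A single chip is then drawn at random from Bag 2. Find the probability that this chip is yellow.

Condition on how many of the transferred chips are yellow (from Bag 1: 2 yellow of 9; then Bag 2 has 15 total).
  0 yellow: C(2,0)C(7,3)/C(9,3) = 5/12; then P = 7/15
  1 yellow: C(2,1)C(7,2)/C(9,3) = 1/2; then P = 8/15
  2 yellow: C(2,2)C(7,1)/C(9,3) = 1/12; then P = 9/15
P(yellow from Bag 2) = 23/45 ≈ 0.5111.

23/45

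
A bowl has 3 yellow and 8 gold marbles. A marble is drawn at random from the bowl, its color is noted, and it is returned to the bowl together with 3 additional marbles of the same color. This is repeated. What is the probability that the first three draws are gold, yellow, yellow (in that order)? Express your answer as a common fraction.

72/1309

Track the composition after each reinforcement of +3.
P = (8/11) · (3/14) · (6/17) = 72/1309 ≈ 0.0550.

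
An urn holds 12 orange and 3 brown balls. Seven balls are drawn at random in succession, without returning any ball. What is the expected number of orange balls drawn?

By linearity of expectation, E[X] = Σ P(draw i is orange); by symmetry each draw (even without replacement) has P(orange) = 12/15.
E[X] = 7 · 12/15 = 28/5 ≈ 5.6000.

28/5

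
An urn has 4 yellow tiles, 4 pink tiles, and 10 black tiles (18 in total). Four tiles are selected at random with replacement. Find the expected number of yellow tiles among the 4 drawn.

By linearity of expectation, E[X] = Σ P(draw i is yellow); each independent draw has P(yellow) = 4/18.
E[X] = 4 · 4/18 = 8/9 ≈ 0.8889.

8/9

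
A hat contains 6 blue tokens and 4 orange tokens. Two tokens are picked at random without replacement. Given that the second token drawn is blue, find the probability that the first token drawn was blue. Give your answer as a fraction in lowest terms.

5/9

P(first=blue and the second token drawn is blue) = (6/10)·(5/9) = 1/3.
P(the second token drawn is blue) = Σ over first color = 1/3 + 4/15 = 3/5.
By Bayes, P(first=blue | the second token drawn is blue) = 1/3 / 3/5 = 5/9 ≈ 0.5556.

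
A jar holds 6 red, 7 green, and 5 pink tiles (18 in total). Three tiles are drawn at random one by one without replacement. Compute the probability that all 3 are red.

Unordered draws without replacement: count favorable combinations over C(18,3).
Favorable = C(6,3) · C(7,0) · C(5,0) = 20; total = C(18,3) = 816.
P = 20/816 = 5/204 ≈ 0.0245.

5/204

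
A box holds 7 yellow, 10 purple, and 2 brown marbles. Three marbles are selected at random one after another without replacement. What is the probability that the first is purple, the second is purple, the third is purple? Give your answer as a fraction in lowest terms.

Multiply the conditional probability of each draw in order, without replacement, so each draw removes one from its color and from the total.
P = (10/19) · (9/18) · (8/17) = 40/323 ≈ 0.1238.

40/323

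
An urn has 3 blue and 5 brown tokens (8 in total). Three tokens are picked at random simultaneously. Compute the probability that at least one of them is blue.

Use the complement: P(at least one blue) = 1 − P(no blue).
P(none) = C(5,3)/C(8,3) = 10/56.
So P = 1 − 10/56 = 23/28 ≈ 0.8214.

23/28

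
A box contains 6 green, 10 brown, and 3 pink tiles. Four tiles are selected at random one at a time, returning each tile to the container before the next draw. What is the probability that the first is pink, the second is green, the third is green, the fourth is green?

Multiply the conditional probability of each draw in order, with replacement (the composition resets each draw).
P = (3/19) · (6/19) · (6/19) · (6/19) = 648/130321 ≈ 0.0050.

648/130321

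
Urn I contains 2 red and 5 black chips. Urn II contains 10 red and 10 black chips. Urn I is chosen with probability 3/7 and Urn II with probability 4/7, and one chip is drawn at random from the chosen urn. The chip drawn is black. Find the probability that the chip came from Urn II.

P(black | Urn I) = 5/7; P(black | Urn II) = 1/2.
P(black) = 3/7·5/7 + 4/7·1/2 = 29/49.
By Bayes' rule, P(Urn II | black) = 2/7 / 29/49 = 14/29 ≈ 0.4828.

14/29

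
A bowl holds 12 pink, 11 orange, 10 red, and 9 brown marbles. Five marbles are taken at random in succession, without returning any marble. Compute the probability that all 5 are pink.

Unordered draws without replacement: count favorable combinations over C(42,5).
Favorable = C(12,5) · C(11,0) · C(10,0) · C(9,0) = 792; total = C(42,5) = 850668.
P = 792/850668 = 66/70889 ≈ 0.0009.

66/70889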